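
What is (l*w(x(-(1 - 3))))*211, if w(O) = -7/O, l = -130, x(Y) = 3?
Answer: 192010/3 ≈ 64003.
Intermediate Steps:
(l*w(x(-(1 - 3))))*211 = -(-910)/3*211 = -130*(-7/3)*211 = (910/3)*211 = 192010/3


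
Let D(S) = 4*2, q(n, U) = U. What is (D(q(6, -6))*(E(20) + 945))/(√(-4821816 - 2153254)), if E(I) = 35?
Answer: -784*I*√6975070/697507 ≈ -2.9685*I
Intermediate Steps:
D(S) = 8
(D(q(6, -6))*(E(20) + 945))/(√(-4821816 - 2153254)) = (8*(35 + 945))/(√(-4821816 - 2153254)) = (8*980)/(√(-6975070)) = 7840/((I*√6975070)) = 7840*(-I*√6975070/6975070) = -784*I*√6975070/697507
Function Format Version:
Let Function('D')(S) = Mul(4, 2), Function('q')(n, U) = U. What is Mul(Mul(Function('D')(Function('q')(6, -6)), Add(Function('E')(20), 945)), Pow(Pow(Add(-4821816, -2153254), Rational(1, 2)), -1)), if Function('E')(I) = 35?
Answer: Mul(Rational(-784, 697507), I, Pow(6975070, Rational(1, 2))) ≈ Mul(-2.9685, I)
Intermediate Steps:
Function('D')(S) = 8
Mul(Mul(Function('D')(Function('q')(6, -6)), Add(Function('E')(20), 945)), Pow(Pow(Add(-4821816, -2153254), Rational(1, 2)), -1)) = Mul(Mul(8, Add(35, 945)), Pow(Pow(Add(-4821816, -2153254), Rational(1, 2)), -1)) = Mul(Mul(8, 980), Pow(Pow(-6975070, Rational(1, 2)), -1)) = Mul(7840, Pow(Mul(I, Pow(6975070, Rational(1, 2))), -1)) = Mul(7840, Mul(Rational(-1, 6975070), I, Pow(6975070, Rational(1, 2)))) = Mul(Rational(-784, 697507), I, Pow(6975070, Rational(1, 2)))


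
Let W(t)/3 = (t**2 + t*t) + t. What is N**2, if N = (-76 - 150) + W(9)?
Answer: 82369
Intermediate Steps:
W(t) = 3*t + 6*t**2 (W(t) = 3*((t**2 + t*t) + t) = 3*((t**2 + t**2) + t) = 3*(2*t**2 + t) = 3*(t + 2*t**2) = 3*t + 6*t**2)
N = 287 (N = (-76 - 150) + 3*9*(1 + 2*9) = -226 + 3*9*(1 + 18) = -226 + 3*9*19 = -226 + 513 = 287)
N**2 = 287**2 = 82369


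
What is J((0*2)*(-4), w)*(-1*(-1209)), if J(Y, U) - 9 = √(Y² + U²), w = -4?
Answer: 15717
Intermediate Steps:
J(Y, U) = 9 + √(U² + Y²) (J(Y, U) = 9 + √(Y² + U²) = 9 + √(U² + Y²))
J((0*2)*(-4), w)*(-1*(-1209)) = (9 + √((-4)² + ((0*2)*(-4))²))*(-1*(-1209)) = (9 + √(16 + (0*(-4))²))*1209 = (9 + √(16 + 0²))*1209 = (9 + √(16 + 0))*1209 = (9 + √16)*1209 = (9 + 4)*1209 = 13*1209 = 15717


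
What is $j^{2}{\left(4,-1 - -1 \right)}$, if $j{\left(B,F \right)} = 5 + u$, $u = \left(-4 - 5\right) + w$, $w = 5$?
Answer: $1$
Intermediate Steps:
$u = -4$ ($u = \left(-4 - 5\right) + 5 = -9 + 5 = -4$)
$j{\left(B,F \right)} = 1$ ($j{\left(B,F \right)} = 5 - 4 = 1$)
$j^{2}{\left(4,-1 - -1 \right)} = 1^{2} = 1$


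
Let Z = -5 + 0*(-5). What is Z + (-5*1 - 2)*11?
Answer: -82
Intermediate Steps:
Z = -5 (Z = -5 + 0 = -5)
Z + (-5*1 - 2)*11 = -5 + (-5*1 - 2)*11 = -5 + (-5 - 2)*11 = -5 - 7*11 = -5 - 77 = -82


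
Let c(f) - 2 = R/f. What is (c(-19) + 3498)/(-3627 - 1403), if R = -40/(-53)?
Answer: -352446/506521 ≈ -0.69582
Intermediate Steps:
R = 40/53 (R = -40*(-1/53) = 40/53 ≈ 0.75472)
c(f) = 2 + 40/(53*f)
(c(-19) + 3498)/(-3627 - 1403) = ((2 + (40/53)/(-19)) + 3498)/(-3627 - 1403) = ((2 + (40/53)*(-1/19)) + 3498)/(-5030) = ((2 - 40/1007) + 3498)*(-1/5030) = (1974/1007 + 3498)*(-1/5030) = (3524460/1007)*(-1/5030) = -352446/506521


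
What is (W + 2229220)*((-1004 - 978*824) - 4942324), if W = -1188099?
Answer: -5985612853200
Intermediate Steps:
(W + 2229220)*((-1004 - 978*824) - 4942324) = (-1188099 + 2229220)*((-1004 - 978*824) - 4942324) = 1041121*((-1004 - 805872) - 4942324) = 1041121*(-806876 - 4942324) = 1041121*(-5749200) = -5985612853200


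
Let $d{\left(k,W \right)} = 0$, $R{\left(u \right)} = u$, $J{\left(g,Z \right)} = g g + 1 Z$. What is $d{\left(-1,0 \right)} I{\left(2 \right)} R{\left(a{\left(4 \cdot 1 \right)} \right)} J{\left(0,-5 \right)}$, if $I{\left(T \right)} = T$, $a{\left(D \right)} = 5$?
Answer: $0$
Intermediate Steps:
$J{\left(g,Z \right)} = Z + g^{2}$ ($J{\left(g,Z \right)} = g^{2} + Z = Z + g^{2}$)
$d{\left(-1,0 \right)} I{\left(2 \right)} R{\left(a{\left(4 \cdot 1 \right)} \right)} J{\left(0,-5 \right)} = 0 \cdot 2 \cdot 5 \left(-5 + 0^{2}\right) = 0 \cdot 10 \left(-5 + 0\right) = 0 \left(-5\right) = 0$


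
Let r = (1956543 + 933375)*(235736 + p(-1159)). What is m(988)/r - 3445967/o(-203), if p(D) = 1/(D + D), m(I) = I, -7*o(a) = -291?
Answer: -6348670167298976373455/76589035351596081 ≈ -82893.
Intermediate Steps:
o(a) = 291/7 (o(a) = -1/7*(-291) = 291/7)
p(D) = 1/(2*D)
r = 789577684037073/1159 (r = (1956543 + 933375)*(235736 + (1/2)/(-1159)) = 2889918*(235736 + (1/2)*(-1/1159)) = 2889918*(235736 - 1/2318) = 2889918*(546436047/2318) = 789577684037073/1159 ≈ 6.8126e+11)
m(988)/r - 3445967/o(-203) = 988/(789577684037073/1159) - 3445967/291/7 = 988*(1159/789577684037073) - 3445967*7/291 = 1145092/789577684037073 - 24121769/291 = -6348670167298976373455/76589035351596081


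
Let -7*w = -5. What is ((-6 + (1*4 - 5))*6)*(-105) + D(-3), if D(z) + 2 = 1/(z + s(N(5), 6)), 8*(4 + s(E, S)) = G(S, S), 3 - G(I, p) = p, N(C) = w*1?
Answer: 260064/59 ≈ 4407.9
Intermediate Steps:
w = 5/7 (w = -1/7*(-5) = 5/7 ≈ 0.71429)
N(C) = 5/7 (N(C) = (5/7)*1 = 5/7)
G(I, p) = 3 - p
s(E, S) = -29/8 - S/8 (s(E, S) = -4 + (3 - S)/8 = -4 + (3/8 - S/8) = -29/8 - S/8)
D(z) = -2 + 1/(-35/8 + z) (D(z) = -2 + 1/(z + (-29/8 - 1/8*6)) = -2 + 1/(z + (-29/8 - 3/4)) = -2 + 1/(z - 35/8) = -2 + 1/(-35/8 + z))
((-6 + (1*4 - 5))*6)*(-105) + D(-3) = ((-6 + (1*4 - 5))*6)*(-105) + 2*(39 - 8*(-3))/(-35 + 8*(-3)) = ((-6 + (4 - 5))*6)*(-105) + 2*(39 + 24)/(-35 - 24) = ((-6 - 1)*6)*(-105) + 2*63/(-59) = -7*6*(-105) + 2*(-1/59)*63 = -42*(-105) - 126/59 = 4410 - 126/59 = 260064/59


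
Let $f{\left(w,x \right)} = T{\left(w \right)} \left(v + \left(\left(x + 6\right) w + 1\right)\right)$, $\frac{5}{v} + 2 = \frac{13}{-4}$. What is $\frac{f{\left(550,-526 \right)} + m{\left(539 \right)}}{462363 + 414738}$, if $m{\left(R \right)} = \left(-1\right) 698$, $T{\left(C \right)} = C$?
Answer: $- \frac{3303314108}{18419121} \approx -179.34$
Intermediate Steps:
$v = - \frac{20}{21}$ ($v = \frac{5}{-2 + \frac{13}{-4}} = \frac{5}{-2 + 13 \left(- \frac{1}{4}\right)} = \frac{5}{-2 - \frac{13}{4}} = \frac{5}{- \frac{21}{4}} = 5 \left(- \frac{4}{21}\right) = - \frac{20}{21} \approx -0.95238$)
$m{\left(R \right)} = -698$
$f{\left(w,x \right)} = w \left(\frac{1}{21} + w \left(6 + x\right)\right)$ ($f{\left(w,x \right)} = w \left(- \frac{20}{21} + \left(\left(x + 6\right) w + 1\right)\right) = w \left(- \frac{20}{21} + \left(\left(6 + x\right) w + 1\right)\right) = w \left(- \frac{20}{21} + \left(w \left(6 + x\right) + 1\right)\right) = w \left(- \frac{20}{21} + \left(1 + w \left(6 + x\right)\right)\right) = w \left(\frac{1}{21} + w \left(6 + x\right)\right)$)
$\frac{f{\left(550,-526 \right)} + m{\left(539 \right)}}{462363 + 414738} = \frac{\frac{1}{21} \cdot 550 \left(1 + 126 \cdot 550 + 21 \cdot 550 \left(-526\right)\right) - 698}{462363 + 414738} = \frac{\frac{1}{21} \cdot 550 \left(1 + 69300 - 6075300\right) - 698}{877101} = \left(\frac{1}{21} \cdot 550 \left(-6005999\right) - 698\right) \frac{1}{877101} = \left(- \frac{3303299450}{21} - 698\right) \frac{1}{877101} = \left(- \frac{3303314108}{21}\right) \frac{1}{877101} = - \frac{3303314108}{18419121}$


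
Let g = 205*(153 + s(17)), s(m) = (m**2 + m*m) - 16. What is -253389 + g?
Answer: -106814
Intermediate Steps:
s(m) = -16 + 2*m**2 (s(m) = (m**2 + m**2) - 16 = 2*m**2 - 16 = -16 + 2*m**2)
g = 146575 (g = 205*(153 + (-16 + 2*17**2)) = 205*(153 + (-16 + 2*289)) = 205*(153 + (-16 + 578)) = 205*(153 + 562) = 205*715 = 146575)
-253389 + g = -253389 + 146575 = -106814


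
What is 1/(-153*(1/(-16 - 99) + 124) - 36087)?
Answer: -115/6331632 ≈ -1.8163e-5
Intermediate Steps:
1/(-153*(1/(-16 - 99) + 124) - 36087) = 1/(-153*(1/(-115) + 124) - 36087) = 1/(-153*(-1/115 + 124) - 36087) = 1/(-153*14259/115 - 36087) = 1/(-2181627/115 - 36087) = 1/(-6331632/115) = -115/6331632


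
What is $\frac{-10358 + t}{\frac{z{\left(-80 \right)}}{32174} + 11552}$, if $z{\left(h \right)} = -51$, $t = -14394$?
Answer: $- \frac{796370848}{371673997} \approx -2.1427$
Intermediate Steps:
$\frac{-10358 + t}{\frac{z{\left(-80 \right)}}{32174} + 11552} = \frac{-10358 - 14394}{- \frac{51}{32174} + 11552} = - \frac{24752}{\left(-51\right) \frac{1}{32174} + 11552} = - \frac{24752}{- \frac{51}{32174} + 11552} = - \frac{24752}{\frac{371673997}{32174}} = \left(-24752\right) \frac{32174}{371673997} = - \frac{796370848}{371673997}$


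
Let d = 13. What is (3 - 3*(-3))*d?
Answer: 156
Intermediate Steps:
(3 - 3*(-3))*d = (3 - 3*(-3))*13 = (3 + 9)*13 = 12*13 = 156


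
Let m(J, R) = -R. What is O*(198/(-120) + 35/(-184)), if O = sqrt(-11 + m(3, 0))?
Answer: -1693*I*sqrt(11)/920 ≈ -6.1033*I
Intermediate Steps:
O = I*sqrt(11) (O = sqrt(-11 - 1*0) = sqrt(-11 + 0) = sqrt(-11) = I*sqrt(11) ≈ 3.3166*I)
O*(198/(-120) + 35/(-184)) = (I*sqrt(11))*(198/(-120) + 35/(-184)) = (I*sqrt(11))*(198*(-1/120) + 35*(-1/184)) = (I*sqrt(11))*(-33/20 - 35/184) = (I*sqrt(11))*(-1693/920) = -1693*I*sqrt(11)/920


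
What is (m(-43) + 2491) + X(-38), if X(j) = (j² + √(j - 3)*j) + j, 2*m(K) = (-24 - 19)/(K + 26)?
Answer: 132541/34 - 38*I*√41 ≈ 3898.3 - 243.32*I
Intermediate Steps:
m(K) = -43/(2*(26 + K)) (m(K) = ((-24 - 19)/(K + 26))/2 = (-43/(26 + K))/2 = -43/(2*(26 + K)))
X(j) = j + j² + j*√(-3 + j) (X(j) = (j² + √(-3 + j)*j) + j = (j² + j*√(-3 + j)) + j = j + j² + j*√(-3 + j))
(m(-43) + 2491) + X(-38) = (-43/(52 + 2*(-43)) + 2491) - 38*(1 - 38 + √(-3 - 38)) = (-43/(52 - 86) + 2491) - 38*(1 - 38 + √(-41)) = (-43/(-34) + 2491) - 38*(1 - 38 + I*√41) = (-43*(-1/34) + 2491) - 38*(-37 + I*√41) = (43/34 + 2491) + (1406 - 38*I*√41) = 84737/34 + (1406 - 38*I*√41) = 132541/34 - 38*I*√41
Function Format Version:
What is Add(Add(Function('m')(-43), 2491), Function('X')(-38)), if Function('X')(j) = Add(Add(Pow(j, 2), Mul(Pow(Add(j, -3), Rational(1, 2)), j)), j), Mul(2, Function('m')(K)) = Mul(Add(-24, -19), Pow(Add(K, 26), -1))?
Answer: Add(Rational(132541, 34), Mul(-38, I, Pow(41, Rational(1, 2)))) ≈ Add(3898.3, Mul(-243.32, I))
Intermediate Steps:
Function('m')(K) = Mul(Rational(-43, 2), Pow(Add(26, K), -1)) (Function('m')(K) = Mul(Rational(1, 2), Mul(Add(-24, -19), Pow(Add(K, 26), -1))) = Mul(Rational(1, 2), Mul(-43, Pow(Add(26, K), -1))) = Mul(Rational(-43, 2), Pow(Add(26, K), -1)))
Function('X')(j) = Add(j, Pow(j, 2), Mul(j, Pow(Add(-3, j), Rational(1, 2)))) (Function('X')(j) = Add(Add(Pow(j, 2), Mul(Pow(Add(-3, j), Rational(1, 2)), j)), j) = Add(Add(Pow(j, 2), Mul(j, Pow(Add(-3, j), Rational(1, 2)))), j) = Add(j, Pow(j, 2), Mul(j, Pow(Add(-3, j), Rational(1, 2)))))
Add(Add(Function('m')(-43), 2491), Function('X')(-38)) = Add(Add(Mul(-43, Pow(Add(52, Mul(2, -43)), -1)), 2491), Mul(-38, Add(1, -38, Pow(Add(-3, -38), Rational(1, 2))))) = Add(Add(Mul(-43, Pow(Add(52, -86), -1)), 2491), Mul(-38, Add(1, -38, Pow(-41, Rational(1, 2))))) = Add(Add(Mul(-43, Pow(-34, -1)), 2491), Mul(-38, Add(1, -38, Mul(I, Pow(41, Rational(1, 2)))))) = Add(Add(Mul(-43, Rational(-1, 34)), 2491), Mul(-38, Add(-37, Mul(I, Pow(41, Rational(1, 2)))))) = Add(Add(Rational(43, 34), 2491), Add(1406, Mul(-38, I, Pow(41, Rational(1, 2))))) = Add(Rational(84737, 34), Add(1406, Mul(-38, I, Pow(41, Rational(1, 2))))) = Add(Rational(132541, 34), Mul(-38, I, Pow(41, Rational(1, 2))))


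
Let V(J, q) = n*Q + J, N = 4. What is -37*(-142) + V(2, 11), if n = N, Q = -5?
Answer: 5236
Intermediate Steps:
n = 4
V(J, q) = -20 + J (V(J, q) = 4*(-5) + J = -20 + J)
-37*(-142) + V(2, 11) = -37*(-142) + (-20 + 2) = 5254 - 18 = 5236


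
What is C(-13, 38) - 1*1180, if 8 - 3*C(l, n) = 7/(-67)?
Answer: -78879/67 ≈ -1177.3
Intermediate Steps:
C(l, n) = 181/67 (C(l, n) = 8/3 - 7/(3*(-67)) = 8/3 - 7*(-1)/(3*67) = 8/3 - 1/3*(-7/67) = 8/3 + 7/201 = 181/67)
C(-13, 38) - 1*1180 = 181/67 - 1*1180 = 181/67 - 1180 = -78879/67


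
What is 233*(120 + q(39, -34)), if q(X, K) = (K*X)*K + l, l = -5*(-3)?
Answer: 10536027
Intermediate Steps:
l = 15
q(X, K) = 15 + X*K² (q(X, K) = (K*X)*K + 15 = X*K² + 15 = 15 + X*K²)
233*(120 + q(39, -34)) = 233*(120 + (15 + 39*(-34)²)) = 233*(120 + (15 + 39*1156)) = 233*(120 + (15 + 45084)) = 233*(120 + 45099) = 233*45219 = 10536027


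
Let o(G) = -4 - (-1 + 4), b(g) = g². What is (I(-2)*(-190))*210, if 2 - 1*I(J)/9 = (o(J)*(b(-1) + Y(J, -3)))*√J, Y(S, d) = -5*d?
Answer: -718200 - 40219200*I*√2 ≈ -7.182e+5 - 5.6879e+7*I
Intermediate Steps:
o(G) = -7 (o(G) = -4 - 1*3 = -4 - 3 = -7)
I(J) = 18 + 1008*√J (I(J) = 18 - 9*(-7*((-1)² - 5*(-3)))*√J = 18 - 9*(-7*(1 + 15))*√J = 18 - 9*(-7*16)*√J = 18 - (-1008)*√J = 18 + 1008*√J)
(I(-2)*(-190))*210 = ((18 + 1008*√(-2))*(-190))*210 = ((18 + 1008*(I*√2))*(-190))*210 = ((18 + 1008*I*√2)*(-190))*210 = (-3420 - 191520*I*√2)*210 = -718200 - 40219200*I*√2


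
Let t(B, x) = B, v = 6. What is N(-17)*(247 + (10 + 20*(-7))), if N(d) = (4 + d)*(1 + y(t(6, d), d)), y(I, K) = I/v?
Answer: -3042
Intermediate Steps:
y(I, K) = I/6
N(d) = 8 + 2*d (N(d) = (4 + d)*(1 + (1/6)*6) = (4 + d)*(1 + 1) = (4 + d)*2 = 8 + 2*d)
N(-17)*(247 + (10 + 20*(-7))) = (8 + 2*(-17))*(247 + (10 + 20*(-7))) = (8 - 34)*(247 + (10 - 140)) = -26*(247 - 130) = -26*117 = -3042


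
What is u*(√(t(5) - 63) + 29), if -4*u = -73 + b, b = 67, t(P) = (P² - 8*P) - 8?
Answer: 87/2 + 3*I*√86/2 ≈ 43.5 + 13.91*I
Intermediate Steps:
t(P) = -8 + P² - 8*P
u = 3/2 (u = -(-73 + 67)/4 = -¼*(-6) = 3/2 ≈ 1.5000)
u*(√(t(5) - 63) + 29) = 3*(√((-8 + 5² - 8*5) - 63) + 29)/2 = 3*(√((-8 + 25 - 40) - 63) + 29)/2 = 3*(√(-23 - 63) + 29)/2 = 3*(√(-86) + 29)/2 = 3*(I*√86 + 29)/2 = 3*(29 + I*√86)/2 = 87/2 + 3*I*√86/2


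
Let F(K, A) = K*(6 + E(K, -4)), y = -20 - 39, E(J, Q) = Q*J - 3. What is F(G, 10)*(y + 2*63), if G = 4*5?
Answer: -103180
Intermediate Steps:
G = 20
E(J, Q) = -3 + J*Q (E(J, Q) = J*Q - 3 = -3 + J*Q)
y = -59
F(K, A) = K*(3 - 4*K) (F(K, A) = K*(6 + (-3 + K*(-4))) = K*(6 + (-3 - 4*K)) = K*(3 - 4*K))
F(G, 10)*(y + 2*63) = (20*(3 - 4*20))*(-59 + 2*63) = (20*(3 - 80))*(-59 + 126) = (20*(-77))*67 = -1540*67 = -103180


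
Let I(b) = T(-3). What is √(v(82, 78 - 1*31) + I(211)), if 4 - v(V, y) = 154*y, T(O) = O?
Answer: I*√7237 ≈ 85.071*I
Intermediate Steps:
I(b) = -3
v(V, y) = 4 - 154*y
√(v(82, 78 - 1*31) + I(211)) = √((4 - 154*(78 - 1*31)) - 3) = √((4 - 154*(78 - 31)) - 3) = √((4 - 154*47) - 3) = √((4 - 7238) - 3) = √(-7234 - 3) = √(-7237) = I*√7237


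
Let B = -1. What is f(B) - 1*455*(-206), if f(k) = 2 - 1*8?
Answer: 93724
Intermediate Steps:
f(k) = -6 (f(k) = 2 - 8 = -6)
f(B) - 1*455*(-206) = -6 - 1*455*(-206) = -6 - 455*(-206) = -6 + 93730 = 93724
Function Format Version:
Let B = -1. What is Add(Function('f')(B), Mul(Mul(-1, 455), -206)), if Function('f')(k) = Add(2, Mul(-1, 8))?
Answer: 93724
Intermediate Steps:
Function('f')(k) = -6 (Function('f')(k) = Add(2, -8) = -6)
Add(Function('f')(B), Mul(Mul(-1, 455), -206)) = Add(-6, Mul(Mul(-1, 455), -206)) = Add(-6, Mul(-455, -206)) = Add(-6, 93730) = 93724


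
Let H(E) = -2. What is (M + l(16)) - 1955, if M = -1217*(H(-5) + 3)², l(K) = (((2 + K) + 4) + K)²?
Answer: -1728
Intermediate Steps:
l(K) = (6 + 2*K)² (l(K) = ((6 + K) + K)² = (6 + 2*K)²)
M = -1217 (M = -1217*(-2 + 3)² = -1217*1² = -1217*1 = -1217)
(M + l(16)) - 1955 = (-1217 + 4*(3 + 16)²) - 1955 = (-1217 + 4*19²) - 1955 = (-1217 + 4*361) - 1955 = (-1217 + 1444) - 1955 = 227 - 1955 = -1728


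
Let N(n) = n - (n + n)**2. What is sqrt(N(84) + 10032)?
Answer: 6*I*sqrt(503) ≈ 134.57*I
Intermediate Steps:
N(n) = n - 4*n**2 (N(n) = n - (2*n)**2 = n - 4*n**2)
sqrt(N(84) + 10032) = sqrt(84*(1 - 4*84) + 10032) = sqrt(84*(1 - 336) + 10032) = sqrt(84*(-335) + 10032) = sqrt(-28140 + 10032) = sqrt(-18108) = 6*I*sqrt(503)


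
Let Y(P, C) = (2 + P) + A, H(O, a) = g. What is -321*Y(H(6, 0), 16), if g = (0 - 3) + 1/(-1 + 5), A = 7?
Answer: -8025/4 ≈ -2006.3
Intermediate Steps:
g = -11/4 (g = -3 + 1/4 = -11/4 ≈ -2.7500)
H(O, a) = -11/4
Y(P, C) = 9 + P (Y(P, C) = (2 + P) + 7 = 9 + P)
-321*Y(H(6, 0), 16) = -321*(9 - 11/4) = -321*25/4 = -8025/4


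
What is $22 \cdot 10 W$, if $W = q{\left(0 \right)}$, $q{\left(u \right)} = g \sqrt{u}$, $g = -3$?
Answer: $0$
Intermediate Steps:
$q{\left(u \right)} = - 3 \sqrt{u}$
$W = 0$ ($W = - 3 \sqrt{0} = \left(-3\right) 0 = 0$)
$22 \cdot 10 W = 22 \cdot 10 \cdot 0 = 220 \cdot 0 = 0$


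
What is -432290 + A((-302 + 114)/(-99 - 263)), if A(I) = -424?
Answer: -432714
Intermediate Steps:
-432290 + A((-302 + 114)/(-99 - 263)) = -432290 - 424 = -432714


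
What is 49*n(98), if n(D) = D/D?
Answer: 49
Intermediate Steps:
n(D) = 1
49*n(98) = 49*1 = 49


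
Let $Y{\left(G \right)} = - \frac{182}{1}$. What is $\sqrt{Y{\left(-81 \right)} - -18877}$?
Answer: $\sqrt{18695} \approx 136.73$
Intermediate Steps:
$Y{\left(G \right)} = -182$ ($Y{\left(G \right)} = \left(-182\right) 1 = -182$)
$\sqrt{Y{\left(-81 \right)} - -18877} = \sqrt{-182 - -18877} = \sqrt{-182 + 18877} = \sqrt{18695}$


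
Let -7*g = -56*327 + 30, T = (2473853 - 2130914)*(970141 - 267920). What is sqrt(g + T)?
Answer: 3*sqrt(1311125504045)/7 ≈ 4.9073e+5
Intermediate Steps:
T = 240818967519 (T = 342939*702221 = 240818967519)
g = 18282/7 (g = -(-56*327 + 30)/7 = -(-18312 + 30)/7 = -1/7*(-18282) = 18282/7 ≈ 2611.7)
sqrt(g + T) = sqrt(18282/7 + 240818967519) = sqrt(1685732790915/7) = 3*sqrt(1311125504045)/7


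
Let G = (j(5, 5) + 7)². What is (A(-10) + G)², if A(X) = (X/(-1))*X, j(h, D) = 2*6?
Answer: 68121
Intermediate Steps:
j(h, D) = 12
A(X) = -X² (A(X) = (X*(-1))*X = (-X)*X = -X²)
G = 361 (G = (12 + 7)² = 19² = 361)
(A(-10) + G)² = (-1*(-10)² + 361)² = (-1*100 + 361)² = (-100 + 361)² = 261² = 68121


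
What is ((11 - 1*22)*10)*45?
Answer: -4950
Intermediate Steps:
((11 - 1*22)*10)*45 = ((11 - 22)*10)*45 = -11*10*45 = -110*45 = -4950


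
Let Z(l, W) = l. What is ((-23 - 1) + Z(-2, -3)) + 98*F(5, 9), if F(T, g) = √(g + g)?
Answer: -26 + 294*√2 ≈ 389.78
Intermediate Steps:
F(T, g) = √2*√g (F(T, g) = √(2*g) = √2*√g)
((-23 - 1) + Z(-2, -3)) + 98*F(5, 9) = ((-23 - 1) - 2) + 98*(√2*√9) = (-24 - 2) + 98*(√2*3) = -26 + 98*(3*√2) = -26 + 294*√2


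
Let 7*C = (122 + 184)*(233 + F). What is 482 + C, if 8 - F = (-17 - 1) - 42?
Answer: 13640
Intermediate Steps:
F = 68 (F = 8 - ((-17 - 1) - 42) = 8 - (-18 - 42) = 8 - 1*(-60) = 8 + 60 = 68)
C = 13158 (C = ((122 + 184)*(233 + 68))/7 = (306*301)/7 = (1/7)*92106 = 13158)
482 + C = 482 + 13158 = 13640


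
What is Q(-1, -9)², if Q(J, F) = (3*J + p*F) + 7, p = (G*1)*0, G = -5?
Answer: 16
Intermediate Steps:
p = 0 (p = -5*1*0 = -5*0 = 0)
Q(J, F) = 7 + 3*J (Q(J, F) = (3*J + 0*F) + 7 = (3*J + 0) + 7 = 3*J + 7 = 7 + 3*J)
Q(-1, -9)² = (7 + 3*(-1))² = (7 - 3)² = 4² = 16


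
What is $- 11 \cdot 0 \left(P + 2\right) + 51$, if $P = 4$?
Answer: $51$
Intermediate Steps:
$- 11 \cdot 0 \left(P + 2\right) + 51 = - 11 \cdot 0 \left(4 + 2\right) + 51 = - 11 \cdot 0 \cdot 6 + 51 = \left(-11\right) 0 + 51 = 0 + 51 = 51$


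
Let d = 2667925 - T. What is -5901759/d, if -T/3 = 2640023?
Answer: -159507/286162 ≈ -0.55740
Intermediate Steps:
T = -7920069 (T = -3*2640023 = -7920069)
d = 10587994 (d = 2667925 - 1*(-7920069) = 2667925 + 7920069 = 10587994)
-5901759/d = -5901759/10587994 = -5901759*1/10587994 = -159507/286162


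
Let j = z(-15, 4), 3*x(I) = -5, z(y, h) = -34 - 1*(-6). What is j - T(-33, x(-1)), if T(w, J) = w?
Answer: 5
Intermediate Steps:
z(y, h) = -28 (z(y, h) = -34 + 6 = -28)
x(I) = -5/3 (x(I) = (⅓)*(-5) = -5/3)
j = -28
j - T(-33, x(-1)) = -28 - 1*(-33) = -28 + 33 = 5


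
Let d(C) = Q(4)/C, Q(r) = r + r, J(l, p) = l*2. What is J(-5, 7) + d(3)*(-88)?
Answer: -734/3 ≈ -244.67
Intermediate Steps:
J(l, p) = 2*l
Q(r) = 2*r
d(C) = 8/C (d(C) = (2*4)/C = 8/C)
J(-5, 7) + d(3)*(-88) = 2*(-5) + (8/3)*(-88) = -10 + (8*(⅓))*(-88) = -10 + (8/3)*(-88) = -10 - 704/3 = -734/3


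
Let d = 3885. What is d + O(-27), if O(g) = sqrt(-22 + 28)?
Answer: 3885 + sqrt(6) ≈ 3887.4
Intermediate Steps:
O(g) = sqrt(6)
d + O(-27) = 3885 + sqrt(6)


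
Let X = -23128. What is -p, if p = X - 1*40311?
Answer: 63439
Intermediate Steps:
p = -63439 (p = -23128 - 1*40311 = -23128 - 40311 = -63439)
-p = -1*(-63439) = 63439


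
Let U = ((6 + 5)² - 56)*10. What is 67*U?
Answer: 43550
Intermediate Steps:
U = 650 (U = (11² - 56)*10 = (121 - 56)*10 = 65*10 = 650)
67*U = 67*650 = 43550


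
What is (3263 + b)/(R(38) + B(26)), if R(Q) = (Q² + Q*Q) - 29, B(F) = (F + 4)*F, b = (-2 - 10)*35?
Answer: 2843/3639 ≈ 0.78126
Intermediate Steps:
b = -420 (b = -12*35 = -420)
B(F) = F*(4 + F) (B(F) = (4 + F)*F = F*(4 + F))
R(Q) = -29 + 2*Q² (R(Q) = (Q² + Q²) - 29 = 2*Q² - 29 = -29 + 2*Q²)
(3263 + b)/(R(38) + B(26)) = (3263 - 420)/((-29 + 2*38²) + 26*(4 + 26)) = 2843/((-29 + 2*1444) + 26*30) = 2843/((-29 + 2888) + 780) = 2843/(2859 + 780) = 2843/3639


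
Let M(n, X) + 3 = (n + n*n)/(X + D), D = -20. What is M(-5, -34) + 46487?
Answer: 1255058/27 ≈ 46484.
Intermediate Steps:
M(n, X) = -3 + (n + n²)/(-20 + X) (M(n, X) = -3 + (n + n*n)/(X - 20) = -3 + (n + n²)/(-20 + X))
M(-5, -34) + 46487 = (60 - 5 + (-5)² - 3*(-34))/(-20 - 34) + 46487 = (60 - 5 + 25 + 102)/(-54) + 46487 = -1/54*182 + 46487 = -91/27 + 46487 = 1255058/27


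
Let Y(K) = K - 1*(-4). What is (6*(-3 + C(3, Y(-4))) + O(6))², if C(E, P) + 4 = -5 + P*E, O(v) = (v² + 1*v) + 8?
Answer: 484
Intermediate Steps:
O(v) = 8 + v + v² (O(v) = (v² + v) + 8 = (v + v²) + 8 = 8 + v + v²)
Y(K) = 4 + K (Y(K) = K + 4 = 4 + K)
C(E, P) = -9 + E*P (C(E, P) = -4 + (-5 + P*E) = -4 + (-5 + E*P) = -9 + E*P)
(6*(-3 + C(3, Y(-4))) + O(6))² = (6*(-3 + (-9 + 3*(4 - 4))) + (8 + 6 + 6²))² = (6*(-3 + (-9 + 3*0)) + (8 + 6 + 36))² = (6*(-3 + (-9 + 0)) + 50)² = (6*(-3 - 9) + 50)² = (6*(-12) + 50)² = (-72 + 50)² = (-22)² = 484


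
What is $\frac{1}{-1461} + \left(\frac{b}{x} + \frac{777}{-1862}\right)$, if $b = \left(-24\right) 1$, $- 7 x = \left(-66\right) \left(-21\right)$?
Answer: $- \frac{1268639}{4274886} \approx -0.29677$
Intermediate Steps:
$x = -198$ ($x = - \frac{\left(-66\right) \left(-21\right)}{7} = \left(- \frac{1}{7}\right) 1386 = -198$)
$b = -24$
$\frac{1}{-1461} + \left(\frac{b}{x} + \frac{777}{-1862}\right) = \frac{1}{-1461} + \left(- \frac{24}{-198} + \frac{777}{-1862}\right) = - \frac{1}{1461} + \left(\left(-24\right) \left(- \frac{1}{198}\right) + 777 \left(- \frac{1}{1862}\right)\right) = - \frac{1}{1461} + \left(\frac{4}{33} - \frac{111}{266}\right) = - \frac{1}{1461} - \frac{2599}{8778} = - \frac{1268639}{4274886}$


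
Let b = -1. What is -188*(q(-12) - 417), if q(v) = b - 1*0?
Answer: 78584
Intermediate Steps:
q(v) = -1 (q(v) = -1 - 1*0 = -1 + 0 = -1)
-188*(q(-12) - 417) = -188*(-1 - 417) = -188*(-418) = 78584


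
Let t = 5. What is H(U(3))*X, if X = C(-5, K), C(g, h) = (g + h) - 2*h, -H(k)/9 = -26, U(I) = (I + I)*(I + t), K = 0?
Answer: -1170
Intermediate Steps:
U(I) = 2*I*(5 + I) (U(I) = (I + I)*(I + 5) = (2*I)*(5 + I) = 2*I*(5 + I))
H(k) = 234 (H(k) = -9*(-26) = 234)
C(g, h) = g - h
X = -5 (X = -5 - 1*0 = -5 + 0 = -5)
H(U(3))*X = 234*(-5) = -1170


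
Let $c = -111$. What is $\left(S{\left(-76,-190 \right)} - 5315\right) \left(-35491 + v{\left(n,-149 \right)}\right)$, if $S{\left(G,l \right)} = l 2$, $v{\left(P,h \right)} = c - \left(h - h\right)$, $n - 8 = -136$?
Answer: $202753390$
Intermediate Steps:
$n = -128$ ($n = 8 - 136 = -128$)
$v{\left(P,h \right)} = -111$ ($v{\left(P,h \right)} = -111 - \left(h - h\right) = -111 - 0 = -111 + 0 = -111$)
$S{\left(G,l \right)} = 2 l$
$\left(S{\left(-76,-190 \right)} - 5315\right) \left(-35491 + v{\left(n,-149 \right)}\right) = \left(2 \left(-190\right) - 5315\right) \left(-35491 - 111\right) = \left(-380 - 5315\right) \left(-35602\right) = \left(-5695\right) \left(-35602\right) = 202753390$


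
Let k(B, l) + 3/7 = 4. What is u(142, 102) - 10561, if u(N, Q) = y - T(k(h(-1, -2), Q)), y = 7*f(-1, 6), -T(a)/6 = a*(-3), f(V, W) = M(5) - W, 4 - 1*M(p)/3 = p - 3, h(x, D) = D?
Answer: -74377/7 ≈ -10625.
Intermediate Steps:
M(p) = 21 - 3*p (M(p) = 12 - 3*(p - 3) = 12 - 3*(-3 + p) = 12 + (9 - 3*p) = 21 - 3*p)
k(B, l) = 25/7 (k(B, l) = -3/7 + 4 = 25/7)
f(V, W) = 6 - W (f(V, W) = (21 - 3*5) - W = (21 - 15) - W = 6 - W)
T(a) = 18*a (T(a) = -6*a*(-3) = -(-18)*a = 18*a)
y = 0 (y = 7*(6 - 1*6) = 7*(6 - 6) = 7*0 = 0)
u(N, Q) = -450/7 (u(N, Q) = 0 - 18*25/7 = 0 - 1*450/7 = 0 - 450/7 = -450/7)
u(142, 102) - 10561 = -450/7 - 10561 = -74377/7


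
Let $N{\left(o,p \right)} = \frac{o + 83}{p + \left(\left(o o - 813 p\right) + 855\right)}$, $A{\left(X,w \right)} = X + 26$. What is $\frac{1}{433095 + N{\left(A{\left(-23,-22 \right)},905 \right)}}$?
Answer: $\frac{366998}{158944998767} \approx 2.309 \cdot 10^{-6}$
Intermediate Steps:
$A{\left(X,w \right)} = 26 + X$
$N{\left(o,p \right)} = \frac{83 + o}{855 + o^{2} - 812 p}$ ($N{\left(o,p \right)} = \frac{83 + o}{p + \left(\left(o^{2} - 813 p\right) + 855\right)} = \frac{83 + o}{p + \left(855 + o^{2} - 813 p\right)} = \frac{83 + o}{855 + o^{2} - 812 p}$)
$\frac{1}{433095 + N{\left(A{\left(-23,-22 \right)},905 \right)}} = \frac{1}{433095 + \frac{83 + \left(26 - 23\right)}{855 + \left(26 - 23\right)^{2} - 734860}} = \frac{1}{433095 + \frac{83 + 3}{855 + 3^{2} - 734860}} = \frac{1}{433095 + \frac{1}{855 + 9 - 734860} \cdot 86} = \frac{1}{433095 + \frac{1}{-733996} \cdot 86} = \frac{1}{433095 - \frac{43}{366998}} = \frac{1}{\frac{158944998767}{366998}} = \frac{366998}{158944998767}$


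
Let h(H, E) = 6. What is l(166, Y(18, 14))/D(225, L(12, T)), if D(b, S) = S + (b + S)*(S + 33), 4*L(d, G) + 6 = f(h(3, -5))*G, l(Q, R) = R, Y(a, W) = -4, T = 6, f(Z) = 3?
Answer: -4/8211 ≈ -0.00048715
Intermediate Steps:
L(d, G) = -3/2 + 3*G/4 (L(d, G) = -3/2 + (3*G)/4 = -3/2 + 3*G/4)
D(b, S) = S + (33 + S)*(S + b) (D(b, S) = S + (S + b)*(33 + S) = S + (33 + S)*(S + b))
l(166, Y(18, 14))/D(225, L(12, T)) = -4/((-3/2 + (¾)*6)² + 33*225 + 34*(-3/2 + (¾)*6) + (-3/2 + (¾)*6)*225) = -4/((-3/2 + 9/2)² + 7425 + 34*(-3/2 + 9/2) + (-3/2 + 9/2)*225) = -4/(3² + 7425 + 34*3 + 3*225) = -4/(9 + 7425 + 102 + 675) = -4/8211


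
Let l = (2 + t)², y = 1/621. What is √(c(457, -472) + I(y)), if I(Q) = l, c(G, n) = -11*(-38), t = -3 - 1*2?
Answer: √427 ≈ 20.664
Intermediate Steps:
t = -5 (t = -3 - 2 = -5)
y = 1/621 ≈ 0.0016103
l = 9 (l = (2 - 5)² = (-3)² = 9)
c(G, n) = 418
I(Q) = 9
√(c(457, -472) + I(y)) = √(418 + 9) = √427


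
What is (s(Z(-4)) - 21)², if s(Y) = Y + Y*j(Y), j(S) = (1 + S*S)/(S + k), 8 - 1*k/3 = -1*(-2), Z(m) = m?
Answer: 43681/49 ≈ 891.45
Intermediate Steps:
k = 18 (k = 24 - (-3)*(-2) = 24 - 3*2 = 24 - 6 = 18)
j(S) = (1 + S²)/(18 + S) (j(S) = (1 + S*S)/(S + 18) = (1 + S²)/(18 + S))
s(Y) = Y + Y*(1 + Y²)/(18 + Y) (s(Y) = Y + Y*((1 + Y²)/(18 + Y)) = Y + Y*(1 + Y²)/(18 + Y))
(s(Z(-4)) - 21)² = (-4*(19 - 4 + (-4)²)/(18 - 4) - 21)² = (-4*(19 - 4 + 16)/14 - 21)² = (-4*1/14*31 - 21)² = (-62/7 - 21)² = (-209/7)² = 43681/49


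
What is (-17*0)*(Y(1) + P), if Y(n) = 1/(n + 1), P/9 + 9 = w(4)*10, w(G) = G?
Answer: 0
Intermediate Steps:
P = 279 (P = -81 + 9*(4*10) = -81 + 9*40 = -81 + 360 = 279)
Y(n) = 1/(1 + n)
(-17*0)*(Y(1) + P) = (-17*0)*(1/(1 + 1) + 279) = 0*(1/2 + 279) = 0*(½ + 279) = 0*(559/2) = 0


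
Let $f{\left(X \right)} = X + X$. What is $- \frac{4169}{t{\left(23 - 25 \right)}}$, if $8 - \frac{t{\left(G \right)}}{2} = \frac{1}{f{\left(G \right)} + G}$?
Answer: $- \frac{12507}{49} \approx -255.24$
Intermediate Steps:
$f{\left(X \right)} = 2 X$
$t{\left(G \right)} = 16 - \frac{2}{3 G}$ ($t{\left(G \right)} = 16 - \frac{2}{2 G + G} = 16 - \frac{2}{3 G}$)
$- \frac{4169}{t{\left(23 - 25 \right)}} = - \frac{4169}{16 - \frac{2}{3 \left(23 - 25\right)}} = - \frac{4169}{16 - \frac{2}{3 \left(-2\right)}} = - \frac{4169}{16 - - \frac{1}{3}} = - \frac{4169}{16 + \frac{1}{3}} = - \frac{4169}{\frac{49}{3}} = \left(-4169\right) \frac{3}{49} = - \frac{12507}{49}$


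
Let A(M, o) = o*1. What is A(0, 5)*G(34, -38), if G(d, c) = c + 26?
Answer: -60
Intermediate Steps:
G(d, c) = 26 + c
A(M, o) = o
A(0, 5)*G(34, -38) = 5*(26 - 38) = 5*(-12) = -60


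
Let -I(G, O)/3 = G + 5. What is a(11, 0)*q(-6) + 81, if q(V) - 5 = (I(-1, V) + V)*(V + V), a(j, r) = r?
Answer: 81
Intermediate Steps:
I(G, O) = -15 - 3*G (I(G, O) = -3*(G + 5) = -3*(5 + G) = -15 - 3*G)
q(V) = 5 + 2*V*(-12 + V) (q(V) = 5 + ((-15 - 3*(-1)) + V)*(V + V) = 5 + ((-15 + 3) + V)*(2*V) = 5 + (-12 + V)*(2*V) = 5 + 2*V*(-12 + V))
a(11, 0)*q(-6) + 81 = 0*(5 - 24*(-6) + 2*(-6)**2) + 81 = 0*(5 + 144 + 2*36) + 81 = 0*(5 + 144 + 72) + 81 = 0*221 + 81 = 0 + 81 = 81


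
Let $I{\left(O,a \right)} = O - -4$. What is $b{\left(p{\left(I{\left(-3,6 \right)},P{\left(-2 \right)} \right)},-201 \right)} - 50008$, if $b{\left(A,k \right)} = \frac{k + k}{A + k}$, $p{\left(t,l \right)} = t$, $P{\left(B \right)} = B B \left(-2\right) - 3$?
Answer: $- \frac{5000599}{100} \approx -50006.0$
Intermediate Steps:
$P{\left(B \right)} = -3 - 2 B^{2}$ ($P{\left(B \right)} = B^{2} \left(-2\right) - 3 = - 2 B^{2} - 3 = -3 - 2 B^{2}$)
$I{\left(O,a \right)} = 4 + O$ ($I{\left(O,a \right)} = O + 4 = 4 + O$)
$b{\left(A,k \right)} = \frac{2 k}{A + k}$
$b{\left(p{\left(I{\left(-3,6 \right)},P{\left(-2 \right)} \right)},-201 \right)} - 50008 = 2 \left(-201\right) \frac{1}{\left(4 - 3\right) - 201} - 50008 = 2 \left(-201\right) \frac{1}{1 - 201} - 50008 = 2 \left(-201\right) \frac{1}{-200} - 50008 = 2 \left(-201\right) \left(- \frac{1}{200}\right) - 50008 = \frac{201}{100} - 50008 = - \frac{5000599}{100}$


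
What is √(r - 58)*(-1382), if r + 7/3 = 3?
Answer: -2764*I*√129/3 ≈ -10464.0*I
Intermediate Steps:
r = ⅔ (r = -7/3 + 3 = ⅔ ≈ 0.66667)
√(r - 58)*(-1382) = √(⅔ - 58)*(-1382) = √(-172/3)*(-1382) = (2*I*√129/3)*(-1382) = -2764*I*√129/3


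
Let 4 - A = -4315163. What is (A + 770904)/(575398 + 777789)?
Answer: 5086071/1353187 ≈ 3.7586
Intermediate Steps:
A = 4315167 (A = 4 - 1*(-4315163) = 4 + 4315163 = 4315167)
(A + 770904)/(575398 + 777789) = (4315167 + 770904)/(575398 + 777789) = 5086071/1353187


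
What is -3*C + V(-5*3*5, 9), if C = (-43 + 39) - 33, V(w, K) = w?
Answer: 36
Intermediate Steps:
C = -37 (C = -4 - 33 = -37)
-3*C + V(-5*3*5, 9) = -3*(-37) - 5*3*5 = 111 - 15*5 = 111 - 75 = 36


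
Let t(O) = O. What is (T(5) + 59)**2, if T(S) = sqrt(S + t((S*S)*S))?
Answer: (59 + sqrt(130))**2 ≈ 4956.4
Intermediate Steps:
T(S) = sqrt(S + S**3) (T(S) = sqrt(S + (S*S)*S) = sqrt(S + S**2*S) = sqrt(S + S**3))
(T(5) + 59)**2 = (sqrt(5 + 5**3) + 59)**2 = (sqrt(5 + 125) + 59)**2 = (sqrt(130) + 59)**2 = (59 + sqrt(130))**2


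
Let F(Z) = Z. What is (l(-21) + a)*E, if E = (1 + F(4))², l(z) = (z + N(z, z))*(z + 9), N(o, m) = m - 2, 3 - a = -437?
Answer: 24200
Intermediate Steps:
a = 440 (a = 3 - 1*(-437) = 3 + 437 = 440)
N(o, m) = -2 + m
l(z) = (-2 + 2*z)*(9 + z) (l(z) = (z + (-2 + z))*(z + 9) = (-2 + 2*z)*(9 + z))
E = 25 (E = (1 + 4)² = 5² = 25)
(l(-21) + a)*E = ((-18 + 2*(-21)² + 16*(-21)) + 440)*25 = ((-18 + 2*441 - 336) + 440)*25 = ((-18 + 882 - 336) + 440)*25 = (528 + 440)*25 = 968*25 = 24200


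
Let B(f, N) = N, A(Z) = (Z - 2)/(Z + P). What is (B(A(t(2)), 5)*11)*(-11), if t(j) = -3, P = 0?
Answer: -605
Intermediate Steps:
A(Z) = (-2 + Z)/Z (A(Z) = (Z - 2)/(Z + 0) = (-2 + Z)/Z)
(B(A(t(2)), 5)*11)*(-11) = (5*11)*(-11) = 55*(-11) = -605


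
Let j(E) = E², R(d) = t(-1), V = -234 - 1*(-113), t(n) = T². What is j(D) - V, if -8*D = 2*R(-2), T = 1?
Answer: 1937/16 ≈ 121.06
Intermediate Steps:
t(n) = 1 (t(n) = 1² = 1)
V = -121 (V = -234 + 113 = -121)
R(d) = 1
D = -¼ (D = -1/4 = -⅛*2 = -¼ ≈ -0.25000)
j(D) - V = (-¼)² - 1*(-121) = 1/16 + 121 = 1937/16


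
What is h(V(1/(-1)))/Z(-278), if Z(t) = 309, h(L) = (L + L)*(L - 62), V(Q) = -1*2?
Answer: 256/309 ≈ 0.82848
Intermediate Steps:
V(Q) = -2
h(L) = 2*L*(-62 + L) (h(L) = (2*L)*(-62 + L) = 2*L*(-62 + L))
h(V(1/(-1)))/Z(-278) = (2*(-2)*(-62 - 2))/309 = (2*(-2)*(-64))*(1/309) = 256*(1/309) = 256/309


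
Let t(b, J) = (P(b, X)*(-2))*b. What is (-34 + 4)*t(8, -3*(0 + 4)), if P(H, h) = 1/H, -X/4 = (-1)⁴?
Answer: 60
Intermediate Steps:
X = -4 (X = -4*(-1)⁴ = -4*1 = -4)
t(b, J) = -2 (t(b, J) = (-2/b)*b = -2)
(-34 + 4)*t(8, -3*(0 + 4)) = (-34 + 4)*(-2) = -30*(-2) = 60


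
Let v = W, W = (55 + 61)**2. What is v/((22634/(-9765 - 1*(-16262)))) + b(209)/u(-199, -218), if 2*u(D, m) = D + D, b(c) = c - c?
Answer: 43711816/11317 ≈ 3862.5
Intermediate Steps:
W = 13456 (W = 116**2 = 13456)
v = 13456
b(c) = 0
u(D, m) = D (u(D, m) = (D + D)/2 = (2*D)/2 = D)
v/((22634/(-9765 - 1*(-16262)))) + b(209)/u(-199, -218) = 13456/((22634/(-9765 - 1*(-16262)))) + 0/(-199) = 13456/((22634/(-9765 + 16262))) + 0*(-1/199) = 13456/((22634/6497)) + 0 = 13456/((22634*(1/6497))) + 0 = 13456/(22634/6497) + 0 = 13456*(6497/22634) + 0 = 43711816/11317 + 0 = 43711816/11317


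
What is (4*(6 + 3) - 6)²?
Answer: 900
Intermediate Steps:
(4*(6 + 3) - 6)² = (4*9 - 6)² = (36 - 6)² = 30² = 900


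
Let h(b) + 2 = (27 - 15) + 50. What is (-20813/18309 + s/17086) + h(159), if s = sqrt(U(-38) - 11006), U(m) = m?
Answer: 1077727/18309 + I*sqrt(2761)/8543 ≈ 58.863 + 0.0061507*I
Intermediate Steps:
h(b) = 60 (h(b) = -2 + ((27 - 15) + 50) = -2 + (12 + 50) = -2 + 62 = 60)
s = 2*I*sqrt(2761) (s = sqrt(-38 - 11006) = sqrt(-11044) = 2*I*sqrt(2761) ≈ 105.09*I)
(-20813/18309 + s/17086) + h(159) = (-20813/18309 + (2*I*sqrt(2761))/17086) + 60 = (-20813*1/18309 + (2*I*sqrt(2761))*(1/17086)) + 60 = (-20813/18309 + I*sqrt(2761)/8543) + 60 = 1077727/18309 + I*sqrt(2761)/8543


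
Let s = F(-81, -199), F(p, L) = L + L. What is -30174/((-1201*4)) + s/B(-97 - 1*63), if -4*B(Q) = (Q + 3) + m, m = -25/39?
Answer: -14095125/3691874 ≈ -3.8179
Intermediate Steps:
F(p, L) = 2*L
m = -25/39 (m = -25*1/39 = -25/39 ≈ -0.64103)
s = -398 (s = 2*(-199) = -398)
B(Q) = -23/39 - Q/4 (B(Q) = -((Q + 3) - 25/39)/4 = -((3 + Q) - 25/39)/4 = -(92/39 + Q)/4 = -23/39 - Q/4)
-30174/((-1201*4)) + s/B(-97 - 1*63) = -30174/((-1201*4)) - 398/(-23/39 - (-97 - 1*63)/4) = -30174/(-4804) - 398/(-23/39 - (-97 - 63)/4) = -30174*(-1/4804) - 398/(-23/39 - 1/4*(-160)) = 15087/2402 - 398/(-23/39 + 40) = 15087/2402 - 398/1537/39 = 15087/2402 - 398*39/1537 = 15087/2402 - 15522/1537 = -14095125/3691874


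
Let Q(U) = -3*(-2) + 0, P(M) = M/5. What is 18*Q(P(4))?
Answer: 108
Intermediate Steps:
P(M) = M/5 (P(M) = M*(⅕) = M/5)
Q(U) = 6 (Q(U) = 6 + 0 = 6)
18*Q(P(4)) = 18*6 = 108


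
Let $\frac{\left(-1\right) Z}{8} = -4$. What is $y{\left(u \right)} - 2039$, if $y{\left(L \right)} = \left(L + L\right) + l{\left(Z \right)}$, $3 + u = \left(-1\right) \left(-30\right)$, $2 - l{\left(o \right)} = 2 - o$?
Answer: $-1953$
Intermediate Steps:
$Z = 32$ ($Z = \left(-8\right) \left(-4\right) = 32$)
$l{\left(o \right)} = o$ ($l{\left(o \right)} = 2 - \left(2 - o\right) = 2 + \left(-2 + o\right) = o$)
$u = 27$ ($u = -3 - -30 = -3 + 30 = 27$)
$y{\left(L \right)} = 32 + 2 L$ ($y{\left(L \right)} = \left(L + L\right) + 32 = 2 L + 32 = 32 + 2 L$)
$y{\left(u \right)} - 2039 = \left(32 + 2 \cdot 27\right) - 2039 = \left(32 + 54\right) - 2039 = 86 - 2039 = -1953$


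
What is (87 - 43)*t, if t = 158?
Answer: 6952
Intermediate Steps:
(87 - 43)*t = (87 - 43)*158 = 44*158 = 6952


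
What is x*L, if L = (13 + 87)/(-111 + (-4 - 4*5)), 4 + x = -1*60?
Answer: 1280/27 ≈ 47.407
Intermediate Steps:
x = -64 (x = -4 - 1*60 = -4 - 60 = -64)
L = -20/27 (L = 100/(-111 + (-4 - 20)) = 100/(-111 - 24) = 100/(-135) = 100*(-1/135) = -20/27 ≈ -0.74074)
x*L = -64*(-20/27) = 1280/27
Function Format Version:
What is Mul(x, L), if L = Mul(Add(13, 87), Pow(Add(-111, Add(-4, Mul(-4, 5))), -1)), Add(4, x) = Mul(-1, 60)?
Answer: Rational(1280, 27) ≈ 47.407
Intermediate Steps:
x = -64 (x = Add(-4, Mul(-1, 60)) = Add(-4, -60) = -64)
L = Rational(-20, 27) (L = Mul(100, Pow(Add(-111, Add(-4, -20)), -1)) = Mul(100, Pow(Add(-111, -24), -1)) = Mul(100, Pow(-135, -1)) = Mul(100, Rational(-1, 135)) = Rational(-20, 27) ≈ -0.74074)
Mul(x, L) = Mul(-64, Rational(-20, 27)) = Rational(1280, 27)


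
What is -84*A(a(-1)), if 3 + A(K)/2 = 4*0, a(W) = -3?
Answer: 504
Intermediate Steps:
A(K) = -6 (A(K) = -6 + 2*(4*0) = -6 + 2*0 = -6 + 0 = -6)
-84*A(a(-1)) = -84*(-6) = 504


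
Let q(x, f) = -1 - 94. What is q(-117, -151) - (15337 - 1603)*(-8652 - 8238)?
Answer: 231967165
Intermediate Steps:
q(x, f) = -95
q(-117, -151) - (15337 - 1603)*(-8652 - 8238) = -95 - (15337 - 1603)*(-8652 - 8238) = -95 - 13734*(-16890) = -95 - 1*(-231967260) = -95 + 231967260 = 231967165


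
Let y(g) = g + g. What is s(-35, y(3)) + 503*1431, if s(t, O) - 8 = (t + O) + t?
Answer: 719737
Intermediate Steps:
y(g) = 2*g
s(t, O) = 8 + O + 2*t (s(t, O) = 8 + ((t + O) + t) = 8 + ((O + t) + t) = 8 + (O + 2*t) = 8 + O + 2*t)
s(-35, y(3)) + 503*1431 = (8 + 2*3 + 2*(-35)) + 503*1431 = (8 + 6 - 70) + 719793 = -56 + 719793 = 719737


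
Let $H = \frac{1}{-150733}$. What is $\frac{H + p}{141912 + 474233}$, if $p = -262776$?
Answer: $- \frac{39609014809}{92873384285} \approx -0.42648$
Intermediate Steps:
$H = - \frac{1}{150733} \approx -6.6342 \cdot 10^{-6}$
$\frac{H + p}{141912 + 474233} = \frac{- \frac{1}{150733} - 262776}{141912 + 474233} = - \frac{39609014809}{150733 \cdot 616145} = \left(- \frac{39609014809}{150733}\right) \frac{1}{616145} = - \frac{39609014809}{92873384285}$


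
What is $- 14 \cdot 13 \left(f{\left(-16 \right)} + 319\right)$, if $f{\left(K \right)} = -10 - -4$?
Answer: $-56966$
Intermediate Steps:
$f{\left(K \right)} = -6$ ($f{\left(K \right)} = -10 + 4 = -6$)
$- 14 \cdot 13 \left(f{\left(-16 \right)} + 319\right) = - 14 \cdot 13 \left(-6 + 319\right) = - 182 \cdot 313 = \left(-1\right) 56966 = -56966$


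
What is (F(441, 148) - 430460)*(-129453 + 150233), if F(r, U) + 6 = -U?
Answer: -8948158920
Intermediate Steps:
F(r, U) = -6 - U
(F(441, 148) - 430460)*(-129453 + 150233) = ((-6 - 1*148) - 430460)*(-129453 + 150233) = ((-6 - 148) - 430460)*20780 = (-154 - 430460)*20780 = -430614*20780 = -8948158920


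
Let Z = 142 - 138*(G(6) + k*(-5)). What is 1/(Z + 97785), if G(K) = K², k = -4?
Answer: 1/90199 ≈ 1.1087e-5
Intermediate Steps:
Z = -7586 (Z = 142 - 138*(6² - 4*(-5)) = 142 - 138*(36 + 20) = 142 - 138*56 = 142 - 7728 = -7586)
1/(Z + 97785) = 1/(-7586 + 97785) = 1/90199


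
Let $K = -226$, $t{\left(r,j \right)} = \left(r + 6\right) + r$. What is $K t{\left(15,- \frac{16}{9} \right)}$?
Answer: $-8136$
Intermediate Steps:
$t{\left(r,j \right)} = 6 + 2 r$ ($t{\left(r,j \right)} = \left(6 + r\right) + r = 6 + 2 r$)
$K t{\left(15,- \frac{16}{9} \right)} = - 226 \left(6 + 2 \cdot 15\right) = - 226 \left(6 + 30\right) = \left(-226\right) 36 = -8136$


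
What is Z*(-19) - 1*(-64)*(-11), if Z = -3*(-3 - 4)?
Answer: -1103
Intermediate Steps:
Z = 21 (Z = -3*(-7) = 21)
Z*(-19) - 1*(-64)*(-11) = 21*(-19) - 1*(-64)*(-11) = -399 + 64*(-11) = -399 - 704 = -1103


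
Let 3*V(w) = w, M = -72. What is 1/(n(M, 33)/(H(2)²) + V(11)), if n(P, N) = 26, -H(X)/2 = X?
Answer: 24/127 ≈ 0.18898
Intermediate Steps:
V(w) = w/3
H(X) = -2*X
1/(n(M, 33)/(H(2)²) + V(11)) = 1/(26/((-2*2)²) + (⅓)*11) = 1/(26/((-4)²) + 11/3) = 1/(26/16 + 11/3) = 1/(26*(1/16) + 11/3) = 1/(13/8 + 11/3) = 1/(127/24) = 24/127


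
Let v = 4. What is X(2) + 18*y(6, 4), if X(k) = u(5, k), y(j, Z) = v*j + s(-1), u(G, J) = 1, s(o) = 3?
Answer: 487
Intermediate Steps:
y(j, Z) = 3 + 4*j (y(j, Z) = 4*j + 3 = 3 + 4*j)
X(k) = 1
X(2) + 18*y(6, 4) = 1 + 18*(3 + 4*6) = 1 + 18*(3 + 24) = 1 + 18*27 = 1 + 486 = 487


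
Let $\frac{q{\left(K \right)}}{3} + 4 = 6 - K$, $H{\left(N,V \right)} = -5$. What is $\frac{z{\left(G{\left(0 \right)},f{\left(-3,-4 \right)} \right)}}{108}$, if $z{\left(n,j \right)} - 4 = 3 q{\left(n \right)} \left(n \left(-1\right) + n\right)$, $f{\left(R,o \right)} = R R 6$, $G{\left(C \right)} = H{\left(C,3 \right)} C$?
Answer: $\frac{1}{27} \approx 0.037037$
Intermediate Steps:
$q{\left(K \right)} = 6 - 3 K$ ($q{\left(K \right)} = -12 + 3 \left(6 - K\right) = -12 - \left(-18 + 3 K\right) = 6 - 3 K$)
$G{\left(C \right)} = - 5 C$
$f{\left(R,o \right)} = 6 R^{2}$ ($f{\left(R,o \right)} = R^{2} \cdot 6 = 6 R^{2}$)
$z{\left(n,j \right)} = 4$ ($z{\left(n,j \right)} = 4 + 3 \left(6 - 3 n\right) \left(n \left(-1\right) + n\right) = 4 + \left(18 - 9 n\right) \left(- n + n\right) = 4 + \left(18 - 9 n\right) 0 = 4 + 0 = 4$)
$\frac{z{\left(G{\left(0 \right)},f{\left(-3,-4 \right)} \right)}}{108} = \frac{4}{108} = 4 \cdot \frac{1}{108} = \frac{1}{27}$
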